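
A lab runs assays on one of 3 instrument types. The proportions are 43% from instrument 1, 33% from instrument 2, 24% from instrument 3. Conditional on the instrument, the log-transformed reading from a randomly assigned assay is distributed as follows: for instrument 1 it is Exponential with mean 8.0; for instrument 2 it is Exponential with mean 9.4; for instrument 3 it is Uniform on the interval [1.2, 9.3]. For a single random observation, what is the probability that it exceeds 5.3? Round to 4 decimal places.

Conditional on each instrument, P(X > 5.3): 1: 0.515561; 2: 0.569026; 3: 0.493827.
By total probability, P(X > 5.3) = 0.43·0.515561 + 0.33·0.569026 + 0.24·0.493827 = 0.527988.

0.5280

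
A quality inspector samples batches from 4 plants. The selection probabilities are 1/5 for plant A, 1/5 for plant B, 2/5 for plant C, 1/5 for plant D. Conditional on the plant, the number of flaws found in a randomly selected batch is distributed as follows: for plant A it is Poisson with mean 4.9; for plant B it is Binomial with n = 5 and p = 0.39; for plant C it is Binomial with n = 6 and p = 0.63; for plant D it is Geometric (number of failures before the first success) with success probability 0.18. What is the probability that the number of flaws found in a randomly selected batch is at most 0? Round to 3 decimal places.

Conditional on each plant, P(X ≤ 0): A: 0.00744658; B: 0.0844596; C: 0.00256573; D: 0.18.
By total probability, P(X ≤ 0) = 0.2·0.00744658 + 0.2·0.0844596 + 0.4·0.00256573 + 0.2·0.18 = 0.0554075.

0.055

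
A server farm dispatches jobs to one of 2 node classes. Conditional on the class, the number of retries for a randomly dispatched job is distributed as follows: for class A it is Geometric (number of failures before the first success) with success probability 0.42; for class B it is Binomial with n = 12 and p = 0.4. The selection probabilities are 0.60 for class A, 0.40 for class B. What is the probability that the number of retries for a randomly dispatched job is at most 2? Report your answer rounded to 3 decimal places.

Conditional on each class, P(X ≤ 2): A: 0.804888; B: 0.0834433.
By total probability, P(X ≤ 2) = 0.6·0.804888 + 0.4·0.0834433 = 0.51631.

0.516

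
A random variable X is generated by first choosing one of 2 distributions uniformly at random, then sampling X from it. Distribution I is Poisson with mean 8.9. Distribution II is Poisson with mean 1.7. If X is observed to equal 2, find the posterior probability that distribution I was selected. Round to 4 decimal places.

0.0201

Likelihoods P(X=2 | ·): I: 0.00540168; II: 0.263978.
Posterior ∝ prior × likelihood. Numerator for I: 0.5·0.00540168 = 0.00270084.
Normalizing constant: 0.5·0.00540168 + 0.5·0.263978 = 0.13469.
P(I | observation) = 0.00270084 / 0.13469 = 0.0200523.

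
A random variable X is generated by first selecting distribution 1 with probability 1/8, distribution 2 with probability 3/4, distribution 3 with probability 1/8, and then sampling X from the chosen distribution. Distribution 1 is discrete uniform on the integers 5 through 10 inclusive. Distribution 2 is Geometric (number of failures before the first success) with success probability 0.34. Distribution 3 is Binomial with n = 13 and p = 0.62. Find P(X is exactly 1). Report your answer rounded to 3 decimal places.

0.168

Conditional on each component, P(X = 1): 1: 0; 2: 0.2244; 3: 7.30698e-05.
By total probability, P(X = 1) = 0.125·0 + 0.75·0.2244 + 0.125·7.30698e-05 = 0.168309.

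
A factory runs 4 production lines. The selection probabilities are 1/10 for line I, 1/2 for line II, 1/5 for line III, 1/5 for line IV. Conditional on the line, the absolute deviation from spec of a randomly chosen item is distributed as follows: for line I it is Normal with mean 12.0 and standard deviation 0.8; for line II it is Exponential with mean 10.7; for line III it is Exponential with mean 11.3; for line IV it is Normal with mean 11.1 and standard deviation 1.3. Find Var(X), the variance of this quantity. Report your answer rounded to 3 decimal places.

83.349

Per component, I: μ=12, E[X²]=144.64; II: μ=10.7, E[X²]=228.98; III: μ=11.3, E[X²]=255.38; IV: μ=11.1, E[X²]=124.9.
E[X] = 0.1·12 + 0.5·10.7 + 0.2·11.3 + 0.2·11.1 = 11.03.
E[X²] = 0.1·144.64 + 0.5·228.98 + 0.2·255.38 + 0.2·124.9 = 205.01.
Var(X) = E[X²] − (E[X])² = 205.01 − 121.661 = 83.3491.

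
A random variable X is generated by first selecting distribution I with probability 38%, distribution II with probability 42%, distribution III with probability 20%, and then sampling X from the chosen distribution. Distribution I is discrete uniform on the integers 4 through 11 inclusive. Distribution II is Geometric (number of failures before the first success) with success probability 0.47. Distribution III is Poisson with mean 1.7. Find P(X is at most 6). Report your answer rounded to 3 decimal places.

0.757

Conditional on each component, P(X ≤ 6): I: 0.375; II: 0.988253; III: 0.998125.
By total probability, P(X ≤ 6) = 0.38·0.375 + 0.42·0.988253 + 0.2·0.998125 = 0.757191.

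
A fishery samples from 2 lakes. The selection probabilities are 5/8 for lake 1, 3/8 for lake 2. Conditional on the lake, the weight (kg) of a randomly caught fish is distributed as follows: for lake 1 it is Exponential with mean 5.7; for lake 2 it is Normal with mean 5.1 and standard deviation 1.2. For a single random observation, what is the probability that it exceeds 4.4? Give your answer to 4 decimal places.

Conditional on each lake, P(X > 4.4): 1: 0.46212; 2: 0.720166.
By total probability, P(X > 4.4) = 0.625·0.46212 + 0.375·0.720166 = 0.558887.

0.5589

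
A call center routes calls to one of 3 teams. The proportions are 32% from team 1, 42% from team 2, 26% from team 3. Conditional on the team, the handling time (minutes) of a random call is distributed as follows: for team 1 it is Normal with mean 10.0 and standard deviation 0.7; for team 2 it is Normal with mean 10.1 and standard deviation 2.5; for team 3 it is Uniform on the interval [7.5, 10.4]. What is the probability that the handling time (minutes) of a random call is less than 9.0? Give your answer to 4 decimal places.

0.2976

Conditional on each team, P(X < 9.0): 1: 0.0765637; 2: 0.329969; 3: 0.517241.
By total probability, P(X < 9.0) = 0.32·0.0765637 + 0.42·0.329969 + 0.26·0.517241 = 0.29757.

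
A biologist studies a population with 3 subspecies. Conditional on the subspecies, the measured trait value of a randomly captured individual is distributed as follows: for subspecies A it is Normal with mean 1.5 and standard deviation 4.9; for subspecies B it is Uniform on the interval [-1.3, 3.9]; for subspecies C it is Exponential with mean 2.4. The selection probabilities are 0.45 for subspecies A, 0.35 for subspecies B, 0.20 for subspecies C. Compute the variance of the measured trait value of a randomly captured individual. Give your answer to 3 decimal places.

Per component, A: μ=1.5, E[X²]=26.26; B: μ=1.3, E[X²]=3.94333; C: μ=2.4, E[X²]=11.52.
E[X] = 0.45·1.5 + 0.35·1.3 + 0.2·2.4 = 1.61.
E[X²] = 0.45·26.26 + 0.35·3.94333 + 0.2·11.52 = 15.5012.
Var(X) = E[X²] − (E[X])² = 15.5012 − 2.5921 = 12.9091.

12.909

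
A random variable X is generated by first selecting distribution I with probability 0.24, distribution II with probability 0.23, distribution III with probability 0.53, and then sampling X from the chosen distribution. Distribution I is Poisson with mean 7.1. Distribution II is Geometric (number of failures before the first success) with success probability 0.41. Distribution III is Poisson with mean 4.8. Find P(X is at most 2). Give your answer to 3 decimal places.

0.265

Conditional on each component, P(X ≤ 2): I: 0.0274801; II: 0.794621; III: 0.142539.
By total probability, P(X ≤ 2) = 0.24·0.0274801 + 0.23·0.794621 + 0.53·0.142539 = 0.264904.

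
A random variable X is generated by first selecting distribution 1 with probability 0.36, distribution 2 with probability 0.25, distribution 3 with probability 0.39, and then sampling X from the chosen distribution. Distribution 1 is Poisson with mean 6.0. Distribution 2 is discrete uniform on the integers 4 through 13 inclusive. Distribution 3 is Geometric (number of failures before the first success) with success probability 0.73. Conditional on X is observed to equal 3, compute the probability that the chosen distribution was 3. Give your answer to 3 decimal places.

Likelihoods P(X=3 | ·): 1: 0.0892351; 2: 0; 3: 0.0143686.
Posterior ∝ prior × likelihood. Numerator for 3: 0.39·0.0143686 = 0.00560375.
Normalizing constant: 0.36·0.0892351 + 0.25·0 + 0.39·0.0143686 = 0.0377284.
P(3 | observation) = 0.00560375 / 0.0377284 = 0.148529.

0.149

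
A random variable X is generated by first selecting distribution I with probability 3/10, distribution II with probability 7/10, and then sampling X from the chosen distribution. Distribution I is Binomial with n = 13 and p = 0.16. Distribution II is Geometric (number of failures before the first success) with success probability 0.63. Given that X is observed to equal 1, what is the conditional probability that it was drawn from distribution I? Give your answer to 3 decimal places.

Likelihoods P(X=1 | ·): I: 0.256693; II: 0.2331.
Posterior ∝ prior × likelihood. Numerator for I: 0.3·0.256693 = 0.077008.
Normalizing constant: 0.3·0.256693 + 0.7·0.2331 = 0.240178.
P(I | observation) = 0.077008 / 0.240178 = 0.320629.

0.321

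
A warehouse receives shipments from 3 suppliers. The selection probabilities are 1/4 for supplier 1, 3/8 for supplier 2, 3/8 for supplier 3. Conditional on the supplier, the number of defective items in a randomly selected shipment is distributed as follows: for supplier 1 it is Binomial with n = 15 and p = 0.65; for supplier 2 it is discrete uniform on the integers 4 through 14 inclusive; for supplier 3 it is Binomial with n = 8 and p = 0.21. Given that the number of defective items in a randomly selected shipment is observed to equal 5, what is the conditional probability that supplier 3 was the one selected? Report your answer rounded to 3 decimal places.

Likelihoods P(X=5 | ·): 1: 0.00961175; 2: 0.0909091; 3: 0.0112763.
Posterior ∝ prior × likelihood. Numerator for 3: 0.375·0.0112763 = 0.0042286.
Normalizing constant: 0.25·0.00961175 + 0.375·0.0909091 + 0.375·0.0112763 = 0.0407225.
P(3 | observation) = 0.0042286 / 0.0407225 = 0.10384.

0.104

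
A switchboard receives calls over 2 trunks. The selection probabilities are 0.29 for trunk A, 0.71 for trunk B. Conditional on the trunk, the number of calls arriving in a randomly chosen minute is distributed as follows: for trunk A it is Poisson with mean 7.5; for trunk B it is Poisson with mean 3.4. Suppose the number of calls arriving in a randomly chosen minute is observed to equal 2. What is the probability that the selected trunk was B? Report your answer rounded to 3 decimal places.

0.968

Likelihoods P(X=2 | ·): A: 0.0155555; B: 0.192898.
Posterior ∝ prior × likelihood. Numerator for B: 0.71·0.192898 = 0.136957.
Normalizing constant: 0.29·0.0155555 + 0.71·0.192898 = 0.141468.
P(B | observation) = 0.136957 / 0.141468 = 0.968112.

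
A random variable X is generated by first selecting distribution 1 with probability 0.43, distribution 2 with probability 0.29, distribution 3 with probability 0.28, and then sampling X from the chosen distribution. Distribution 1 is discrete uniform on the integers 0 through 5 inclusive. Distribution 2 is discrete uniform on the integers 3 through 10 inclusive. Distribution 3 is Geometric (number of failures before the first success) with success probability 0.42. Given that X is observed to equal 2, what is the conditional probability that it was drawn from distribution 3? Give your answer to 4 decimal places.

Likelihoods P(X=2 | ·): 1: 0.166667; 2: 0; 3: 0.141288.
Posterior ∝ prior × likelihood. Numerator for 3: 0.28·0.141288 = 0.0395606.
Normalizing constant: 0.43·0.166667 + 0.29·0 + 0.28·0.141288 = 0.111227.
P(3 | observation) = 0.0395606 / 0.111227 = 0.355674.

0.3557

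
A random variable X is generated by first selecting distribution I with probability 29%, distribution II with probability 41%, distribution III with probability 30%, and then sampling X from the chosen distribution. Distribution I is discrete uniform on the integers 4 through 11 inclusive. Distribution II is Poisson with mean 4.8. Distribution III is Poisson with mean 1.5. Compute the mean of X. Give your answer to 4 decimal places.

4.5930

Component means — I: 7.5; II: 4.8; III: 1.5.
E[X] = 0.29·7.5 + 0.41·4.8 + 0.3·1.5 = 4.593.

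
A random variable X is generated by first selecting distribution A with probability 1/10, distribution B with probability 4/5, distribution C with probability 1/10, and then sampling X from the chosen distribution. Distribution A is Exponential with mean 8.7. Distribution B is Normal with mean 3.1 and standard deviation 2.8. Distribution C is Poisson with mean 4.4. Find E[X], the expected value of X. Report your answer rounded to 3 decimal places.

3.790

Component means — A: 8.7; B: 3.1; C: 4.4.
E[X] = 0.1·8.7 + 0.8·3.1 + 0.1·4.4 = 3.79.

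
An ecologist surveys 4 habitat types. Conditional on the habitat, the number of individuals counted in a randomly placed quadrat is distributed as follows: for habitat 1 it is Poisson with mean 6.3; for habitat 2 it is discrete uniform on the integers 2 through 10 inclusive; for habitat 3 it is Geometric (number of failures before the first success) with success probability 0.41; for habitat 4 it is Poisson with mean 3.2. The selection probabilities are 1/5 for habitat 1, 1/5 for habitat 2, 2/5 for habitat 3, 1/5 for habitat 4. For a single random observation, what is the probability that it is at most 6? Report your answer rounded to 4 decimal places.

0.8039

Conditional on each habitat, P(X ≤ 6): 1: 0.558233; 2: 0.555556; 3: 0.975113; 4: 0.955381.
By total probability, P(X ≤ 6) = 0.2·0.558233 + 0.2·0.555556 + 0.4·0.975113 + 0.2·0.955381 = 0.803879.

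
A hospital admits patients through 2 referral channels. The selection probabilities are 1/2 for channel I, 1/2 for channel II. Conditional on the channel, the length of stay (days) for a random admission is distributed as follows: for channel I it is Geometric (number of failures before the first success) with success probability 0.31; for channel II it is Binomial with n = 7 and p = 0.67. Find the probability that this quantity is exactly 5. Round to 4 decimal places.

Conditional on each channel, P(X = 5): I: 0.048485; II: 0.30876.
By total probability, P(X = 5) = 0.5·0.048485 + 0.5·0.30876 = 0.178623.

0.1786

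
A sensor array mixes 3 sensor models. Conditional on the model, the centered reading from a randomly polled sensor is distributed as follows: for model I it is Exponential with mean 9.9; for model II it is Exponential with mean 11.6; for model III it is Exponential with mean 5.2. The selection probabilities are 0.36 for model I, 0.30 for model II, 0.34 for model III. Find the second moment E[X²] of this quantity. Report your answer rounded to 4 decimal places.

169.6904

For each component E[X²] = Var + (mean)², giving I: 196.02; II: 269.12; III: 54.08.
Overall E[X²] = 0.36·196.02 + 0.3·269.12 + 0.34·54.08 = 169.69.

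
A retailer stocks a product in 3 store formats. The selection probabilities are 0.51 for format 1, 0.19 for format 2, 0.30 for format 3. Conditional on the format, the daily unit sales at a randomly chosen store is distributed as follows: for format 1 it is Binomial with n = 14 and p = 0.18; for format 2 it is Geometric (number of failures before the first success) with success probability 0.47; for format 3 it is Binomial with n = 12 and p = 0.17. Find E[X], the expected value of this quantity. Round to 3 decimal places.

Component means — 1: 2.52; 2: 1.12766; 3: 2.04.
E[X] = 0.51·2.52 + 0.19·1.12766 + 0.3·2.04 = 2.11146.

2.111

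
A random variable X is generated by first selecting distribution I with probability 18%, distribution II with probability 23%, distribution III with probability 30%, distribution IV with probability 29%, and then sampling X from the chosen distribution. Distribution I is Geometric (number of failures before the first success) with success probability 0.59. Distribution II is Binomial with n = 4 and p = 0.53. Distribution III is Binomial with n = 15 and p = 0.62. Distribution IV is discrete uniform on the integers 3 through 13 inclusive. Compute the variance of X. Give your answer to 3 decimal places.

17.280

Per component, I: μ=0.694915, E[X²]=1.66073; II: μ=2.12, E[X²]=5.4908; III: μ=9.3, E[X²]=90.024; IV: μ=8, E[X²]=74.
E[X] = 0.18·0.694915 + 0.23·2.12 + 0.3·9.3 + 0.29·8 = 5.72268.
E[X²] = 0.18·1.66073 + 0.23·5.4908 + 0.3·90.024 + 0.29·74 = 50.029.
Var(X) = E[X²] − (E[X])² = 50.029 − 32.7491 = 17.2799.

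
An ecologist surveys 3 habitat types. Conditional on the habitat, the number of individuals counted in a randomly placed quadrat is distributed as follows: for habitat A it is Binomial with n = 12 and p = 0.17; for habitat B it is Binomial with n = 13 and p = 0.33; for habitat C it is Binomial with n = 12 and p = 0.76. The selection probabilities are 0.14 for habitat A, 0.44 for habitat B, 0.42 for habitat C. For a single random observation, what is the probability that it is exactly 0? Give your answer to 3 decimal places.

0.017

Conditional on each habitat, P(X = 0): A: 0.10689; B: 0.00548242; C: 3.65203e-08.
By total probability, P(X = 0) = 0.14·0.10689 + 0.44·0.00548242 + 0.42·3.65203e-08 = 0.0173769.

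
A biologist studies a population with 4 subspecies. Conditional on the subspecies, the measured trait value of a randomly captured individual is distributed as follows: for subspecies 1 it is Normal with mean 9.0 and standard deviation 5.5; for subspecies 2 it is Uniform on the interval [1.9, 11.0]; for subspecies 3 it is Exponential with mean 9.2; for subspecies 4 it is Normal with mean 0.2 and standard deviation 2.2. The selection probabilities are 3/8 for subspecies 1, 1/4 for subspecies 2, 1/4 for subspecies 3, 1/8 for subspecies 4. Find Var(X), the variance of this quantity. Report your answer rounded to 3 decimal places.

Per component, 1: μ=9, E[X²]=111.25; 2: μ=6.45, E[X²]=48.5033; 3: μ=9.2, E[X²]=169.28; 4: μ=0.2, E[X²]=4.88.
E[X] = 0.375·9 + 0.25·6.45 + 0.25·9.2 + 0.125·0.2 = 7.3125.
E[X²] = 0.375·111.25 + 0.25·48.5033 + 0.25·169.28 + 0.125·4.88 = 96.7746.
Var(X) = E[X²] − (E[X])² = 96.7746 − 53.4727 = 43.3019.

43.302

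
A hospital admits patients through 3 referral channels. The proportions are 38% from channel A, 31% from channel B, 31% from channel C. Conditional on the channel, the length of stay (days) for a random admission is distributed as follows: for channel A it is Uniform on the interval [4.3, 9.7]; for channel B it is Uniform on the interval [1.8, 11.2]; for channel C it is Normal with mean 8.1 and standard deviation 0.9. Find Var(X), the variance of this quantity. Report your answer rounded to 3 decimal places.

3.875

Per component, A: μ=7, E[X²]=51.43; B: μ=6.5, E[X²]=49.6133; C: μ=8.1, E[X²]=66.42.
E[X] = 0.38·7 + 0.31·6.5 + 0.31·8.1 = 7.186.
E[X²] = 0.38·51.43 + 0.31·49.6133 + 0.31·66.42 = 55.5137.
Var(X) = E[X²] − (E[X])² = 55.5137 − 51.6386 = 3.87514.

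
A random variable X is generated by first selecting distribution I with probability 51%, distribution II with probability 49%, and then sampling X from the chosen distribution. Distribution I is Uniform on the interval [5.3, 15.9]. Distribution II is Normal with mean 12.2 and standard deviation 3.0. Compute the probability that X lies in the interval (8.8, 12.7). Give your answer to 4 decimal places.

0.4021

Conditional on each component, P(8.8 < X < 12.7): I: 0.367925; II: 0.437647.
By total probability, P(8.8 < X < 12.7) = 0.51·0.367925 + 0.49·0.437647 = 0.402088.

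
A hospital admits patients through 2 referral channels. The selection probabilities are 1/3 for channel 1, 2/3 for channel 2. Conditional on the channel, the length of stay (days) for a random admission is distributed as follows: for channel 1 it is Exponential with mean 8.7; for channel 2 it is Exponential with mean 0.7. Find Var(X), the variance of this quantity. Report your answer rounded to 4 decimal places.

39.7789

Per component, 1: μ=8.7, E[X²]=151.38; 2: μ=0.7, E[X²]=0.98.
E[X] = 0.333333·8.7 + 0.666667·0.7 = 3.36667.
E[X²] = 0.333333·151.38 + 0.666667·0.98 = 51.1133.
Var(X) = E[X²] − (E[X])² = 51.1133 − 11.3344 = 39.7789.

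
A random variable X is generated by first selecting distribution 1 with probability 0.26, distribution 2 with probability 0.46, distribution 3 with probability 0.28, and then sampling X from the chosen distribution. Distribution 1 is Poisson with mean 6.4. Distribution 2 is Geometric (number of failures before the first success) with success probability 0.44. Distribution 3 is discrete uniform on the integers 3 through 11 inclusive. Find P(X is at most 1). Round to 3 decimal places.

Conditional on each component, P(X ≤ 1): 1: 0.0122955; 2: 0.6864; 3: 0.
By total probability, P(X ≤ 1) = 0.26·0.0122955 + 0.46·0.6864 + 0.28·0 = 0.318941.

0.319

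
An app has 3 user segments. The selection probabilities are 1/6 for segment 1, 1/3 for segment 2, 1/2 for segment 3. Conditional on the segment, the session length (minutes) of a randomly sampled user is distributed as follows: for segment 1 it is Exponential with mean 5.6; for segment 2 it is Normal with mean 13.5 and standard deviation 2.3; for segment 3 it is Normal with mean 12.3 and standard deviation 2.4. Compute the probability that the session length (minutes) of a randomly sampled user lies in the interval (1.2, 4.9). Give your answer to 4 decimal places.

0.0656

Conditional on each segment, P(1.2 < X < 4.9): 1: 0.390256; 2: 9.22844e-05; 3: 0.00102161.
By total probability, P(1.2 < X < 4.9) = 0.166667·0.390256 + 0.333333·9.22844e-05 + 0.5·0.00102161 = 0.0655842.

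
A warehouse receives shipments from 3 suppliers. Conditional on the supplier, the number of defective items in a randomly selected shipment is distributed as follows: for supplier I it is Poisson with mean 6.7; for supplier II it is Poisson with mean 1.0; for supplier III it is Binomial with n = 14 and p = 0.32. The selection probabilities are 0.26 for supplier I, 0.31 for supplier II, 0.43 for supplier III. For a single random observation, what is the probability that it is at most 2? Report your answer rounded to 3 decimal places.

0.349

Conditional on each supplier, P(X ≤ 2): I: 0.0371058; II: 0.919699; III: 0.125383.
By total probability, P(X ≤ 2) = 0.26·0.0371058 + 0.31·0.919699 + 0.43·0.125383 = 0.348669.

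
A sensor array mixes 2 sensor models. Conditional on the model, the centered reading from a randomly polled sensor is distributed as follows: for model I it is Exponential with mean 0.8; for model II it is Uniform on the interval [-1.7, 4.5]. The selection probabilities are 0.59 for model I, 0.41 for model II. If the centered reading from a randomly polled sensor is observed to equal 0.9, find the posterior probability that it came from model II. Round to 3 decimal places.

0.216

Likelihoods f(0.9 | ·): I: 0.405816; II: 0.16129.
Posterior ∝ prior × likelihood. Numerator for II: 0.41·0.16129 = 0.066129.
Normalizing constant: 0.59·0.405816 + 0.41·0.16129 = 0.30556.
P(II | observation) = 0.066129 / 0.30556 = 0.216419.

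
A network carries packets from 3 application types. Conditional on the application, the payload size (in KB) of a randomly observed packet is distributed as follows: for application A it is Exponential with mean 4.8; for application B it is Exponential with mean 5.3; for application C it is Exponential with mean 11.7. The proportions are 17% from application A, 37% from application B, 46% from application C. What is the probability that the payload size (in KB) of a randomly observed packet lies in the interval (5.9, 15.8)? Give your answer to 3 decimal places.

0.305

Conditional on each application, P(5.9 < X < 15.8): A: 0.255344; B: 0.277768; C: 0.344815.
By total probability, P(5.9 < X < 15.8) = 0.17·0.255344 + 0.37·0.277768 + 0.46·0.344815 = 0.304798.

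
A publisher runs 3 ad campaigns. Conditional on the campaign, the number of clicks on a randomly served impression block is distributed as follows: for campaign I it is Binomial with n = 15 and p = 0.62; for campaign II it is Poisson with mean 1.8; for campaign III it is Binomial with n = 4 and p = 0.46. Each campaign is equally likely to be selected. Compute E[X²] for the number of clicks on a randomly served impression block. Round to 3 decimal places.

33.148

For each component E[X²] = Var + (mean)², giving I: 90.024; II: 5.04; III: 4.3792.
Overall E[X²] = 0.333333·90.024 + 0.333333·5.04 + 0.333333·4.3792 = 33.1477.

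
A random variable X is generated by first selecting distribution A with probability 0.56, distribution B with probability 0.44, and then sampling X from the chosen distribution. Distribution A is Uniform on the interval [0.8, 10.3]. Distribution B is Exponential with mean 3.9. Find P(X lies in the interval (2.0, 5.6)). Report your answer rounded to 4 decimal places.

Conditional on each component, P(2.0 < X < 5.6): A: 0.378947; B: 0.360902.
By total probability, P(2.0 < X < 5.6) = 0.56·0.378947 + 0.44·0.360902 = 0.371008.

0.3710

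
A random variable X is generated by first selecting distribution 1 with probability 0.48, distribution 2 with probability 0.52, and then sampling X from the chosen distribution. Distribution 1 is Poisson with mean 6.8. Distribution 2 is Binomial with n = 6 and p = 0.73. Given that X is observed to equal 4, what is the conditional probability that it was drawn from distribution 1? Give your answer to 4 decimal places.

Likelihoods P(X=4 | ·): 1: 0.0992252; 2: 0.310535.
Posterior ∝ prior × likelihood. Numerator for 1: 0.48·0.0992252 = 0.0476281.
Normalizing constant: 0.48·0.0992252 + 0.52·0.310535 = 0.209106.
P(1 | observation) = 0.0476281 / 0.209106 = 0.22777.

0.2278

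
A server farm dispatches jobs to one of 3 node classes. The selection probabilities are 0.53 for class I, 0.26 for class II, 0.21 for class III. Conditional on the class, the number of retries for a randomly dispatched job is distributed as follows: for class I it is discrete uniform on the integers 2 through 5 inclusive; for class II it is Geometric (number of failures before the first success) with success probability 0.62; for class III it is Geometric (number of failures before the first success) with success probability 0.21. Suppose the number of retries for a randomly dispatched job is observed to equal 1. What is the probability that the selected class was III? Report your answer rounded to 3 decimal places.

0.363

Likelihoods P(X=1 | ·): I: 0; II: 0.2356; III: 0.1659.
Posterior ∝ prior × likelihood. Numerator for III: 0.21·0.1659 = 0.034839.
Normalizing constant: 0.53·0 + 0.26·0.2356 + 0.21·0.1659 = 0.096095.
P(III | observation) = 0.034839 / 0.096095 = 0.362547.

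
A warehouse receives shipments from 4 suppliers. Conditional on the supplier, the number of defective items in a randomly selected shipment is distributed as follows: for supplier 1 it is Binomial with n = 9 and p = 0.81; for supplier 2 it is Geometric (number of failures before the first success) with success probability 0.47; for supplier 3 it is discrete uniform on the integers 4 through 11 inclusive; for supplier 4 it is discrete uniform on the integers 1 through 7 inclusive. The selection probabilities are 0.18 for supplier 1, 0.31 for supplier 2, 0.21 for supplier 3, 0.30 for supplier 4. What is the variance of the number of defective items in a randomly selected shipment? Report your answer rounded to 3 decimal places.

10.183

Per component, 1: μ=7.29, E[X²]=54.5292; 2: μ=1.12766, E[X²]=3.67089; 3: μ=7.5, E[X²]=61.5; 4: μ=4, E[X²]=20.
E[X] = 0.18·7.29 + 0.31·1.12766 + 0.21·7.5 + 0.3·4 = 4.43677.
E[X²] = 0.18·54.5292 + 0.31·3.67089 + 0.21·61.5 + 0.3·20 = 29.8682.
Var(X) = E[X²] − (E[X])² = 29.8682 − 19.685 = 10.1833.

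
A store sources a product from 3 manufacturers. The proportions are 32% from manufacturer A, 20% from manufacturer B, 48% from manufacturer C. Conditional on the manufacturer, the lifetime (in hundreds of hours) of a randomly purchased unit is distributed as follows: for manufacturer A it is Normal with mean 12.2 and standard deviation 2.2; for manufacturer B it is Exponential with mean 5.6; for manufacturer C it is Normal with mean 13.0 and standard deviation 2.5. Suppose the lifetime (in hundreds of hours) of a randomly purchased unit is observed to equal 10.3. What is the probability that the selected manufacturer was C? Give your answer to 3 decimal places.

Likelihoods f(10.3 | ·): A: 0.124889; B: 0.0283805; C: 0.0890614.
Posterior ∝ prior × likelihood. Numerator for C: 0.48·0.0890614 = 0.0427495.
Normalizing constant: 0.32·0.124889 + 0.2·0.0283805 + 0.48·0.0890614 = 0.0883901.
P(C | observation) = 0.0427495 / 0.0883901 = 0.483646.

0.484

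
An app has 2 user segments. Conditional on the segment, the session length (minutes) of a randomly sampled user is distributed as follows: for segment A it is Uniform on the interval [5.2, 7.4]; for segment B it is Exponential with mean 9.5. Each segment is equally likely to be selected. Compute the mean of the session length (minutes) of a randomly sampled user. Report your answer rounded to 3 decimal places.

7.900

Component means — A: 6.3; B: 9.5.
E[X] = 0.5·6.3 + 0.5·9.5 = 7.9.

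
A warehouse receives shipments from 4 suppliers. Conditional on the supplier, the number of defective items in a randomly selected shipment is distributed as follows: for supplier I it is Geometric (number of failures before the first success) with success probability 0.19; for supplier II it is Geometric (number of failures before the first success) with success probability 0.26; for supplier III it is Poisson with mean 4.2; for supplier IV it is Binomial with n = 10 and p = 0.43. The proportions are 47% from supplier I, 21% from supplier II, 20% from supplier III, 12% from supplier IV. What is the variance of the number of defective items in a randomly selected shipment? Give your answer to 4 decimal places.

Per component, I: μ=4.26316, E[X²]=40.6122; II: μ=2.84615, E[X²]=19.0473; III: μ=4.2, E[X²]=21.84; IV: μ=4.3, E[X²]=20.941.
E[X] = 0.47·4.26316 + 0.21·2.84615 + 0.2·4.2 + 0.12·4.3 = 3.95738.
E[X²] = 0.47·40.6122 + 0.21·19.0473 + 0.2·21.84 + 0.12·20.941 = 29.9686.
Var(X) = E[X²] − (E[X])² = 29.9686 − 15.6608 = 14.3078.

14.3078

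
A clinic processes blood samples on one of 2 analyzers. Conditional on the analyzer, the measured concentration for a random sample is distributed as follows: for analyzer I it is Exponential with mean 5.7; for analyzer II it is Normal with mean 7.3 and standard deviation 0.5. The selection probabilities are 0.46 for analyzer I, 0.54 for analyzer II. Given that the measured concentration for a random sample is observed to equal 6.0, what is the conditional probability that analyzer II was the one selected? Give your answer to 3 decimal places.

Likelihoods f(6.0 | ·): I: 0.0612312; II: 0.0271659.
Posterior ∝ prior × likelihood. Numerator for II: 0.54·0.0271659 = 0.0146696.
Normalizing constant: 0.46·0.0612312 + 0.54·0.0271659 = 0.042836.
P(II | observation) = 0.0146696 / 0.042836 = 0.34246.

0.342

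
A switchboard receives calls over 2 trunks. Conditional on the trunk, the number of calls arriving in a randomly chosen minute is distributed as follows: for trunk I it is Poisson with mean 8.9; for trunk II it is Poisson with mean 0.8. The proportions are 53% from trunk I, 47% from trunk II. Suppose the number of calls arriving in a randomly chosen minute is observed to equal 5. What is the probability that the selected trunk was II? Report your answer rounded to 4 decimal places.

Likelihoods P(X=5 | ·): I: 0.063467; II: 0.00122697.
Posterior ∝ prior × likelihood. Numerator for II: 0.47·0.00122697 = 0.000576675.
Normalizing constant: 0.53·0.063467 + 0.47·0.00122697 = 0.0342142.
P(II | observation) = 0.000576675 / 0.0342142 = 0.0168548.

0.0169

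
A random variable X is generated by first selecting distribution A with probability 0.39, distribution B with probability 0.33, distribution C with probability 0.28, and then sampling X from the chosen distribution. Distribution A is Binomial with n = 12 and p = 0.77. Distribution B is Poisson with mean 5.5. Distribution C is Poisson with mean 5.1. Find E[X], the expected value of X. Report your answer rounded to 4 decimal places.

Component means — A: 9.24; B: 5.5; C: 5.1.
E[X] = 0.39·9.24 + 0.33·5.5 + 0.28·5.1 = 6.8466.

6.8466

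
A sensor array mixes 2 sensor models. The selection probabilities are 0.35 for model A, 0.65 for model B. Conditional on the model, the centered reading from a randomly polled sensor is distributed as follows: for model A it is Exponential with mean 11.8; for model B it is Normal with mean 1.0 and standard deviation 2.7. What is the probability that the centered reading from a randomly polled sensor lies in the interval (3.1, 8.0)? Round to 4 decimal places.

0.2303

Conditional on each model, P(3.1 < X < 8.0): A: 0.261315; B: 0.213587.
By total probability, P(3.1 < X < 8.0) = 0.35·0.261315 + 0.65·0.213587 = 0.230292.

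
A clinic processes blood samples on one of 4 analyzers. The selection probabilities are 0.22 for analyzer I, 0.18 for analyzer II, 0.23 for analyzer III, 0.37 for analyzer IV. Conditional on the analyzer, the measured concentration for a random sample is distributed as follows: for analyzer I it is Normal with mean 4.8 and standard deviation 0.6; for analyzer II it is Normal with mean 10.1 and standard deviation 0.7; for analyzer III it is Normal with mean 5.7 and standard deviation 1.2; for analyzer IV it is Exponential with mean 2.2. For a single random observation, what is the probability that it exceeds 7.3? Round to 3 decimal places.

0.214

Conditional on each analyzer, P(X > 7.3): I: 1.54543e-05; II: 0.999968; III: 0.0912112; IV: 0.0362186.
By total probability, P(X > 7.3) = 0.22·1.54543e-05 + 0.18·0.999968 + 0.23·0.0912112 + 0.37·0.0362186 = 0.214377.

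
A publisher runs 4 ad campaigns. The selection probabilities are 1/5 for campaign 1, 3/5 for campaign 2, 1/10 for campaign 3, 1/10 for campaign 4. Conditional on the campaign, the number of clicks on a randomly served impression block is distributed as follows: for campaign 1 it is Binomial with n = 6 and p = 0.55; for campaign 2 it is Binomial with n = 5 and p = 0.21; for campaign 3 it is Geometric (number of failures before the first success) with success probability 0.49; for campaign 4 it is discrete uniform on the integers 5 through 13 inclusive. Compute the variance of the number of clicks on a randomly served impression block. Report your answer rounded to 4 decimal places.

Per component, 1: μ=3.3, E[X²]=12.375; 2: μ=1.05, E[X²]=1.932; 3: μ=1.04082, E[X²]=3.20741; 4: μ=9, E[X²]=87.6667.
E[X] = 0.2·3.3 + 0.6·1.05 + 0.1·1.04082 + 0.1·9 = 2.29408.
E[X²] = 0.2·12.375 + 0.6·1.932 + 0.1·3.20741 + 0.1·87.6667 = 12.7216.
Var(X) = E[X²] − (E[X])² = 12.7216 − 5.26281 = 7.4588.

7.4588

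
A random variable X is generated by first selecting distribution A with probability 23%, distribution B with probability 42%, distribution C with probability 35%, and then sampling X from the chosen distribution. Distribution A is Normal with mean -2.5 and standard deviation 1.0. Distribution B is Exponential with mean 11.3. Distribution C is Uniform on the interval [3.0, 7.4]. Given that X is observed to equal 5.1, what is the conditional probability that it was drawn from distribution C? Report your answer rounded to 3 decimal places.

0.771

Likelihoods f(5.1 | ·): A: 1.14416e-13; B: 0.0563524; C: 0.227273.
Posterior ∝ prior × likelihood. Numerator for C: 0.35·0.227273 = 0.0795455.
Normalizing constant: 0.23·1.14416e-13 + 0.42·0.0563524 + 0.35·0.227273 = 0.103213.
P(C | observation) = 0.0795455 / 0.103213 = 0.770689.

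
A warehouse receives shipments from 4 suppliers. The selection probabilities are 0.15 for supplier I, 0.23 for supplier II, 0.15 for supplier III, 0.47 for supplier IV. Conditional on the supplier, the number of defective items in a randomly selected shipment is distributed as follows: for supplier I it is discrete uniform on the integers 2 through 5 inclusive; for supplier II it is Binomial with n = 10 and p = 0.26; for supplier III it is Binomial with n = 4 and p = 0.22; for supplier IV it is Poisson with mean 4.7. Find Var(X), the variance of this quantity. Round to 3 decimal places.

Per component, I: μ=3.5, E[X²]=13.5; II: μ=2.6, E[X²]=8.684; III: μ=0.88, E[X²]=1.4608; IV: μ=4.7, E[X²]=26.79.
E[X] = 0.15·3.5 + 0.23·2.6 + 0.15·0.88 + 0.47·4.7 = 3.464.
E[X²] = 0.15·13.5 + 0.23·8.684 + 0.15·1.4608 + 0.47·26.79 = 16.8327.
Var(X) = E[X²] − (E[X])² = 16.8327 − 11.9993 = 4.83344.

4.833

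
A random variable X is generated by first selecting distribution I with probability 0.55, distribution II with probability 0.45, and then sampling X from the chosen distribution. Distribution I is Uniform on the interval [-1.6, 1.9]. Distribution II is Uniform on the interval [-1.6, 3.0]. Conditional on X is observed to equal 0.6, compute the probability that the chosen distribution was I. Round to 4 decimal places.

0.6163

Likelihoods f(0.6 | ·): I: 0.285714; II: 0.217391.
Posterior ∝ prior × likelihood. Numerator for I: 0.55·0.285714 = 0.157143.
Normalizing constant: 0.55·0.285714 + 0.45·0.217391 = 0.254969.
P(I | observation) = 0.157143 / 0.254969 = 0.616322.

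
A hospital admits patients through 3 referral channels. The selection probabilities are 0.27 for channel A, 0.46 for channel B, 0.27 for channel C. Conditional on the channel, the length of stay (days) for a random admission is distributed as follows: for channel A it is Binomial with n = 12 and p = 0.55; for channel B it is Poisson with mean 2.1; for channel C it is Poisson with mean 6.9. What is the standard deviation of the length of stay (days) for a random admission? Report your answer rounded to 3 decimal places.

3.002

Per component, A: μ=6.6, E[X²]=46.53; B: μ=2.1, E[X²]=6.51; C: μ=6.9, E[X²]=54.51.
E[X] = 0.27·6.6 + 0.46·2.1 + 0.27·6.9 = 4.611.
E[X²] = 0.27·46.53 + 0.46·6.51 + 0.27·54.51 = 30.2754.
Var(X) = E[X²] − (E[X])² = 30.2754 − 21.2613 = 9.01408.
SD(X) = √9.01408 = 3.00235.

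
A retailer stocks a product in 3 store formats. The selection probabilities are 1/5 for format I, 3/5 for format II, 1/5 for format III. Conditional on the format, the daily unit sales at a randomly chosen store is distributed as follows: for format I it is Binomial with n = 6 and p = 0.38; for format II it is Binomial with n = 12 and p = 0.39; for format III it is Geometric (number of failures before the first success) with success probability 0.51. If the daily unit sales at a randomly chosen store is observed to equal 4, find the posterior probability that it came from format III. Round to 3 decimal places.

Likelihoods P(X=4 | ·): I: 0.120229; II: 0.219534; III: 0.0294005.
Posterior ∝ prior × likelihood. Numerator for III: 0.2·0.0294005 = 0.0058801.
Normalizing constant: 0.2·0.120229 + 0.6·0.219534 + 0.2·0.0294005 = 0.161646.
P(III | observation) = 0.0058801 / 0.161646 = 0.0363763.

0.036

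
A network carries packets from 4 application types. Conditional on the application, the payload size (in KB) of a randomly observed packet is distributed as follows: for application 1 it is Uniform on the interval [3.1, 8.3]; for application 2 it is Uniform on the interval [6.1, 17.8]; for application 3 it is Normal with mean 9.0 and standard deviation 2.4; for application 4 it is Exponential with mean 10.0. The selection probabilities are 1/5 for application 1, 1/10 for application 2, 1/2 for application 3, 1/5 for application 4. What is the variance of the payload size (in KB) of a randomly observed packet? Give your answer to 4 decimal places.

Per component, 1: μ=5.7, E[X²]=34.7433; 2: μ=11.95, E[X²]=154.21; 3: μ=9, E[X²]=86.76; 4: μ=10, E[X²]=200.
E[X] = 0.2·5.7 + 0.1·11.95 + 0.5·9 + 0.2·10 = 8.835.
E[X²] = 0.2·34.7433 + 0.1·154.21 + 0.5·86.76 + 0.2·200 = 105.75.
Var(X) = E[X²] − (E[X])² = 105.75 − 78.0572 = 27.6924.

27.6924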